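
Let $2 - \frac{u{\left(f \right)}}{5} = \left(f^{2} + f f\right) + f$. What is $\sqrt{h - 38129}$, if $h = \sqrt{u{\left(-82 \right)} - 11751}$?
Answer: $\sqrt{-38129 + i \sqrt{78571}} \approx 0.7177 + 195.27 i$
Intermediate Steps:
$u{\left(f \right)} = 10 - 10 f^{2} - 5 f$ ($u{\left(f \right)} = 10 - 5 \left(\left(f^{2} + f f\right) + f\right) = 10 - 5 \left(\left(f^{2} + f^{2}\right) + f\right) = 10 - 5 \left(2 f^{2} + f\right) = 10 - 5 \left(f + 2 f^{2}\right) = 10 - \left(5 f + 10 f^{2}\right) = 10 - 10 f^{2} - 5 f$)
$h = i \sqrt{78571}$ ($h = \sqrt{\left(10 - 10 \left(-82\right)^{2} - -410\right) - 11751} = \sqrt{\left(10 - 67240 + 410\right) - 11751} = \sqrt{-66820 - 11751} = \sqrt{-78571} = i \sqrt{78571} \approx 280.31 i$)
$\sqrt{h - 38129} = \sqrt{i \sqrt{78571} - 38129} = \sqrt{-38129 + i \sqrt{78571}}$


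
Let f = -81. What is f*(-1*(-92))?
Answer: -7452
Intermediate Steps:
f*(-1*(-92)) = -(-81)*(-92) = -81*92 = -7452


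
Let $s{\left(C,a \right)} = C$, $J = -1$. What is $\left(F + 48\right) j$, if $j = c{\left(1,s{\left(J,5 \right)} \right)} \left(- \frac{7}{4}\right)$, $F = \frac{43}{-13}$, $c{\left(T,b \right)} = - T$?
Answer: $\frac{4067}{52} \approx 78.212$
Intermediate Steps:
$F = - \frac{43}{13}$ ($F = 43 \left(- \frac{1}{13}\right) = - \frac{43}{13} \approx -3.3077$)
$j = \frac{7}{4}$ ($j = \left(-1\right) 1 \left(- \frac{7}{4}\right) = - \frac{-7}{4} = \left(-1\right) \left(- \frac{7}{4}\right) = \frac{7}{4} \approx 1.75$)
$\left(F + 48\right) j = \left(- \frac{43}{13} + 48\right) \frac{7}{4} = \frac{581}{13} \cdot \frac{7}{4} = \frac{4067}{52}$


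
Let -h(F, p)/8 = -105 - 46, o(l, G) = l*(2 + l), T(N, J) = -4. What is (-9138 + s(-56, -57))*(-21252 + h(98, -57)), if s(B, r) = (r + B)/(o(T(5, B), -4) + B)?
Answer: 2197378621/12 ≈ 1.8311e+8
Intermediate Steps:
s(B, r) = (B + r)/(8 + B) (s(B, r) = (r + B)/(-4*(2 - 4) + B) = (B + r)/(-4*(-2) + B) = (B + r)/(8 + B))
h(F, p) = 1208 (h(F, p) = -8*(-105 - 46) = -8*(-151) = 1208)
(-9138 + s(-56, -57))*(-21252 + h(98, -57)) = (-9138 + (-56 - 57)/(8 - 56))*(-21252 + 1208) = (-9138 - 113/(-48))*(-20044) = (-9138 - 1/48*(-113))*(-20044) = (-9138 + 113/48)*(-20044) = -438511/48*(-20044) = 2197378621/12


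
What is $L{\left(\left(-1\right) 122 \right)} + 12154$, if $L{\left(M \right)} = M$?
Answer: $12032$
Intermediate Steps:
$L{\left(\left(-1\right) 122 \right)} + 12154 = \left(-1\right) 122 + 12154 = -122 + 12154 = 12032$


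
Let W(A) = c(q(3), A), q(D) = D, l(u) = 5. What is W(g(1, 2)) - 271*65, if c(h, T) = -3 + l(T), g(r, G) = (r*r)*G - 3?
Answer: -17613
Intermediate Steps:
g(r, G) = -3 + G*r² (g(r, G) = r²*G - 3 = G*r² - 3 = -3 + G*r²)
c(h, T) = 2 (c(h, T) = -3 + 5 = 2)
W(A) = 2
W(g(1, 2)) - 271*65 = 2 - 271*65 = 2 - 17615 = -17613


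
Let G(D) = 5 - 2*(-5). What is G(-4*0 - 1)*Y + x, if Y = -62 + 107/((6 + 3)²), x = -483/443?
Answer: -10899766/11961 ≈ -911.28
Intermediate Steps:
G(D) = 15 (G(D) = 5 + 10 = 15)
x = -483/443 (x = -483*1/443 = -483/443 ≈ -1.0903)
Y = -4915/81 (Y = -62 + 107/(9²) = -62 + 107/81 = -4915/81 ≈ -60.679)
G(-4*0 - 1)*Y + x = 15*(-4915/81) - 483/443 = -24575/27 - 483/443 = -10899766/11961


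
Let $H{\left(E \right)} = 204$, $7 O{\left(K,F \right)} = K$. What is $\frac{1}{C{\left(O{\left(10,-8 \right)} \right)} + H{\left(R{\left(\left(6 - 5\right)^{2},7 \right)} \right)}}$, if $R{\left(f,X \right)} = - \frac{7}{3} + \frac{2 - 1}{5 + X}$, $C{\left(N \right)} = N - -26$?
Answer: $\frac{7}{1620} \approx 0.004321$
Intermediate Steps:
$O{\left(K,F \right)} = \frac{K}{7}$
$C{\left(N \right)} = 26 + N$ ($C{\left(N \right)} = N + 26 = 26 + N$)
$R{\left(f,X \right)} = - \frac{7}{3} + \frac{1}{5 + X}$ ($R{\left(f,X \right)} = \left(-7\right) \frac{1}{3} + \frac{2 - 1}{5 + X} = - \frac{7}{3} + 1 \frac{1}{5 + X} = - \frac{7}{3} + \frac{1}{5 + X}$)
$\frac{1}{C{\left(O{\left(10,-8 \right)} \right)} + H{\left(R{\left(\left(6 - 5\right)^{2},7 \right)} \right)}} = \frac{1}{\left(26 + \frac{1}{7} \cdot 10\right) + 204} = \frac{1}{\left(26 + \frac{10}{7}\right) + 204} = \frac{1}{\frac{192}{7} + 204} = \frac{1}{\frac{1620}{7}} = \frac{7}{1620}$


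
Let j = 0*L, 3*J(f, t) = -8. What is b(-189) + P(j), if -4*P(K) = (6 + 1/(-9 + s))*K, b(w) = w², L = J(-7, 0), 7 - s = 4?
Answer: 35721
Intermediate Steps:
s = 3 (s = 7 - 1*4 = 7 - 4 = 3)
J(f, t) = -8/3 (J(f, t) = (⅓)*(-8) = -8/3)
L = -8/3 ≈ -2.6667
j = 0 (j = 0*(-8/3) = 0)
P(K) = -35*K/24 (P(K) = -(6 + 1/(-9 + 3))*K/4 = -(6 + 1/(-6))*K/4 = -(6 - ⅙)*K/4 = -35*K/24)
b(-189) + P(j) = (-189)² - 35/24*0 = 35721 + 0 = 35721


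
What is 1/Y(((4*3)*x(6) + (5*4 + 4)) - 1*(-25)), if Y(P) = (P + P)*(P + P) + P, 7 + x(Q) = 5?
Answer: 1/2525 ≈ 0.00039604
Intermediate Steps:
x(Q) = -2 (x(Q) = -7 + 5 = -2)
Y(P) = P + 4*P² (Y(P) = (2*P)*(2*P) + P = 4*P² + P = P + 4*P²)
1/Y(((4*3)*x(6) + (5*4 + 4)) - 1*(-25)) = 1/((((4*3)*(-2) + (5*4 + 4)) - 1*(-25))*(1 + 4*(((4*3)*(-2) + (5*4 + 4)) - 1*(-25)))) = 1/(((12*(-2) + (20 + 4)) + 25)*(1 + 4*((12*(-2) + (20 + 4)) + 25))) = 1/(((-24 + 24) + 25)*(1 + 4*((-24 + 24) + 25))) = 1/((0 + 25)*(1 + 4*(0 + 25))) = 1/(25*(1 + 4*25)) = 1/(25*(1 + 100)) = 1/(25*101) = 1/2525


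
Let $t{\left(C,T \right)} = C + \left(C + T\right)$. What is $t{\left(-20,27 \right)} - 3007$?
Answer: $-3020$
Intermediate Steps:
$t{\left(C,T \right)} = T + 2 C$
$t{\left(-20,27 \right)} - 3007 = \left(27 + 2 \left(-20\right)\right) - 3007 = \left(27 - 40\right) - 3007 = -13 - 3007 = -3020$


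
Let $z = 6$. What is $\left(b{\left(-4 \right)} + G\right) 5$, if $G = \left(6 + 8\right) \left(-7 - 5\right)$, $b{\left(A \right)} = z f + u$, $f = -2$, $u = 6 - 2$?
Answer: $-880$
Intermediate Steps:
$u = 4$
$b{\left(A \right)} = -8$ ($b{\left(A \right)} = 6 \left(-2\right) + 4 = -12 + 4 = -8$)
$G = -168$ ($G = 14 \left(-12\right) = -168$)
$\left(b{\left(-4 \right)} + G\right) 5 = \left(-8 - 168\right) 5 = \left(-176\right) 5 = -880$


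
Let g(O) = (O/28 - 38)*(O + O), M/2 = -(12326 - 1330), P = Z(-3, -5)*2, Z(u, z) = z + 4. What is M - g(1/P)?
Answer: -1233681/56 ≈ -22030.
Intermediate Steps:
Z(u, z) = 4 + z
P = -2 (P = (4 - 5)*2 = -1*2 = -2)
M = -21992 (M = 2*(-(12326 - 1330)) = 2*(-1*10996) = 2*(-10996) = -21992)
g(O) = 2*O*(-38 + O/28) (g(O) = (O*(1/28) - 38)*(2*O) = (O/28 - 38)*(2*O) = (-38 + O/28)*(2*O) = 2*O*(-38 + O/28))
M - g(1/P) = -21992 - (-1064 + 1/(-2))/(14*(-2)) = -21992 - (-1)*(-1064 - ½)/(14*2) = -21992 - (-1)*(-2129)/(14*2*2) = -21992 - 1*2129/56 = -21992 - 2129/56 = -1233681/56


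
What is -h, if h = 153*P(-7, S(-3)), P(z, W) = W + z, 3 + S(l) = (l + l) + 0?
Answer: 2448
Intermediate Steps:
S(l) = -3 + 2*l (S(l) = -3 + ((l + l) + 0) = -3 + (2*l + 0) = -3 + 2*l)
h = -2448 (h = 153*((-3 + 2*(-3)) - 7) = 153*((-3 - 6) - 7) = 153*(-9 - 7) = 153*(-16) = -2448)
-h = -1*(-2448) = 2448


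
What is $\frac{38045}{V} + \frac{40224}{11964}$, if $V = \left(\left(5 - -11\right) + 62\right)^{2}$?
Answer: $\frac{58324433}{6065748} \approx 9.6154$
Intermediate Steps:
$V = 6084$ ($V = \left(\left(5 + 11\right) + 62\right)^{2} = \left(16 + 62\right)^{2} = 78^{2} = 6084$)
$\frac{38045}{V} + \frac{40224}{11964} = \frac{38045}{6084} + \frac{40224}{11964} = 38045 \cdot \frac{1}{6084} + 40224 \cdot \frac{1}{11964} = \frac{38045}{6084} + \frac{3352}{997} = \frac{58324433}{6065748}$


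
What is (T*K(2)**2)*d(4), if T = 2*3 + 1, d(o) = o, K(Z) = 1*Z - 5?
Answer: 252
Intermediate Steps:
K(Z) = -5 + Z (K(Z) = Z - 5 = -5 + Z)
T = 7 (T = 6 + 1 = 7)
(T*K(2)**2)*d(4) = (7*(-5 + 2)**2)*4 = (7*(-3)**2)*4 = (7*9)*4 = 63*4 = 252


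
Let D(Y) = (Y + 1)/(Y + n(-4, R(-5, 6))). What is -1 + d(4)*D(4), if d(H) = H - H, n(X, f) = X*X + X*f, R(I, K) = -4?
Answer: -1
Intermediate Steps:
n(X, f) = X² + X*f
d(H) = 0
D(Y) = (1 + Y)/(32 + Y) (D(Y) = (Y + 1)/(Y - 4*(-4 - 4)) = (1 + Y)/(Y - 4*(-8)) = (1 + Y)/(Y + 32) = (1 + Y)/(32 + Y))
-1 + d(4)*D(4) = -1 + 0*((1 + 4)/(32 + 4)) = -1 + 0*(5/36) = -1 + 0 = -1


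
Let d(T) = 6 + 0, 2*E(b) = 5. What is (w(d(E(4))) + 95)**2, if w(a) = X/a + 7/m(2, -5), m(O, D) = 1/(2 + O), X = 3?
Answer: 61009/4 ≈ 15252.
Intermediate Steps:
E(b) = 5/2 (E(b) = (1/2)*5 = 5/2)
d(T) = 6
w(a) = 28 + 3/a (w(a) = 3/a + 7/(1/(2 + 2)) = 3/a + 7/(1/4) = 3/a + 7*4 = 3/a + 28 = 28 + 3/a)
(w(d(E(4))) + 95)**2 = ((28 + 3/6) + 95)**2 = ((28 + 3*(1/6)) + 95)**2 = ((28 + 1/2) + 95)**2 = (57/2 + 95)**2 = (247/2)**2 = 61009/4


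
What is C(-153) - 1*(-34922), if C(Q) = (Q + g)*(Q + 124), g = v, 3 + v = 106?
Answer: 36372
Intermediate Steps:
v = 103 (v = -3 + 106 = 103)
g = 103
C(Q) = (103 + Q)*(124 + Q) (C(Q) = (Q + 103)*(Q + 124) = (103 + Q)*(124 + Q))
C(-153) - 1*(-34922) = (12772 + (-153)² + 227*(-153)) - 1*(-34922) = (12772 + 23409 - 34731) + 34922 = 1450 + 34922 = 36372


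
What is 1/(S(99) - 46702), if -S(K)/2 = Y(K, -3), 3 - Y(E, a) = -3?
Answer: -1/46714 ≈ -2.1407e-5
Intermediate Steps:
Y(E, a) = 6 (Y(E, a) = 3 - 1*(-3) = 3 + 3 = 6)
S(K) = -12 (S(K) = -2*6 = -12)
1/(S(99) - 46702) = 1/(-12 - 46702) = 1/(-46714) = -1/46714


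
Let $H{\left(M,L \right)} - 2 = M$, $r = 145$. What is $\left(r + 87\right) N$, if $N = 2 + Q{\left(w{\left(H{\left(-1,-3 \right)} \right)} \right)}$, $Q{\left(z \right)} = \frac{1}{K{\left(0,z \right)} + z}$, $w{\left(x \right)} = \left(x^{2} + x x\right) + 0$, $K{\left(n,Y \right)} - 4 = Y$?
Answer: $493$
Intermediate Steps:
$K{\left(n,Y \right)} = 4 + Y$
$H{\left(M,L \right)} = 2 + M$
$w{\left(x \right)} = 2 x^{2}$ ($w{\left(x \right)} = \left(x^{2} + x^{2}\right) + 0 = 2 x^{2} + 0 = 2 x^{2}$)
$Q{\left(z \right)} = \frac{1}{4 + 2 z}$ ($Q{\left(z \right)} = \frac{1}{\left(4 + z\right) + z} = \frac{1}{4 + 2 z}$)
$N = \frac{17}{8}$ ($N = 2 + \frac{1}{2 \left(2 + 2 \left(2 - 1\right)^{2}\right)} = 2 + \frac{1}{2 \left(2 + 2 \cdot 1^{2}\right)} = 2 + \frac{1}{2 \left(2 + 2 \cdot 1\right)} = 2 + \frac{1}{2 \left(2 + 2\right)} = 2 + \frac{1}{2 \cdot 4} = 2 + \frac{1}{2} \cdot \frac{1}{4} = 2 + \frac{1}{8} = \frac{17}{8} \approx 2.125$)
$\left(r + 87\right) N = \left(145 + 87\right) \frac{17}{8} = 232 \cdot \frac{17}{8} = 493$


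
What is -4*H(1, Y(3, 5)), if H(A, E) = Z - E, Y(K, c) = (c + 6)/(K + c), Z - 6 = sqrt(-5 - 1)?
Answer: -37/2 - 4*I*sqrt(6) ≈ -18.5 - 9.798*I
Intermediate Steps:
Z = 6 + I*sqrt(6) (Z = 6 + sqrt(-5 - 1) = 6 + sqrt(-6) = 6 + I*sqrt(6) ≈ 6.0 + 2.4495*I)
Y(K, c) = (6 + c)/(K + c)
H(A, E) = 6 - E + I*sqrt(6) (H(A, E) = (6 + I*sqrt(6)) - E = 6 - E + I*sqrt(6))
-4*H(1, Y(3, 5)) = -4*(6 - (6 + 5)/(3 + 5) + I*sqrt(6)) = -4*(6 - 11/8 + I*sqrt(6)) = -4*(37/8 + I*sqrt(6)) = -37/2 - 4*I*sqrt(6)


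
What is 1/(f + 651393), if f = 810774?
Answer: 1/1462167 ≈ 6.8392e-7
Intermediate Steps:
1/(f + 651393) = 1/(810774 + 651393) = 1/1462167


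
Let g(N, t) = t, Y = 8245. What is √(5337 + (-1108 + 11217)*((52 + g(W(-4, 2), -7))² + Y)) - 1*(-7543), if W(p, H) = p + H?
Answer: 7543 + √103824767 ≈ 17732.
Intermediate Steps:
W(p, H) = H + p
√(5337 + (-1108 + 11217)*((52 + g(W(-4, 2), -7))² + Y)) - 1*(-7543) = √(5337 + (-1108 + 11217)*((52 - 7)² + 8245)) - 1*(-7543) = √(5337 + 10109*(45² + 8245)) + 7543 = √(5337 + 10109*(2025 + 8245)) + 7543 = √(5337 + 10109*10270) + 7543 = √(5337 + 103819430) + 7543 = √103824767 + 7543 = 7543 + √103824767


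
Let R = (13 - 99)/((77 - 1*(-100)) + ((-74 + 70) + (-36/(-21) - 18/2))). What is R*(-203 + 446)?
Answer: -73143/580 ≈ -126.11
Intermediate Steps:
R = -301/580 (R = -86/((77 + 100) + (-4 + (-36*(-1/21) - 18*1/2))) = -86/(177 + (-4 + (12/7 - 9))) = -86/(177 + (-4 - 51/7)) = -86/(177 - 79/7) = -86/1160/7 = -86*7/1160 = -301/580 ≈ -0.51897)
R*(-203 + 446) = -301*(-203 + 446)/580 = -301/580*243 = -73143/580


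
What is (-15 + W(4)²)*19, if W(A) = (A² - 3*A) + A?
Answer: 931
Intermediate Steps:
W(A) = A² - 2*A
(-15 + W(4)²)*19 = (-15 + (4*(-2 + 4))²)*19 = (-15 + (4*2)²)*19 = (-15 + 8²)*19 = (-15 + 64)*19 = 49*19 = 931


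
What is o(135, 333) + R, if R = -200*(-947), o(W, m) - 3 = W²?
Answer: 207628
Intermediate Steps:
o(W, m) = 3 + W²
R = 189400
o(135, 333) + R = (3 + 135²) + 189400 = (3 + 18225) + 189400 = 18228 + 189400 = 207628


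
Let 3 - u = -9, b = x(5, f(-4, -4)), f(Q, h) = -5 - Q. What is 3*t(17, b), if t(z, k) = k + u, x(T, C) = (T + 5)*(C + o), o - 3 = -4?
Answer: -24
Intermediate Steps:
o = -1 (o = 3 - 4 = -1)
x(T, C) = (-1 + C)*(5 + T) (x(T, C) = (T + 5)*(C - 1) = (5 + T)*(-1 + C) = (-1 + C)*(5 + T))
b = -20 (b = -5 - 1*5 + 5*(-5 - 1*(-4)) + (-5 - 1*(-4))*5 = -5 - 5 + 5*(-5 + 4) + (-5 + 4)*5 = -5 - 5 + 5*(-1) - 1*5 = -5 - 5 - 5 - 5 = -20)
u = 12 (u = 3 - 1*(-9) = 3 + 9 = 12)
t(z, k) = 12 + k (t(z, k) = k + 12 = 12 + k)
3*t(17, b) = 3*(12 - 20) = 3*(-8) = -24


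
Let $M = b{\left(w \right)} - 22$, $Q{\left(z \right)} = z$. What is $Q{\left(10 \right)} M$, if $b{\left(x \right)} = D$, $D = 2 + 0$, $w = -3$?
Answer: $-200$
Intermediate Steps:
$D = 2$
$b{\left(x \right)} = 2$
$M = -20$ ($M = 2 - 22 = -20$)
$Q{\left(10 \right)} M = 10 \left(-20\right) = -200$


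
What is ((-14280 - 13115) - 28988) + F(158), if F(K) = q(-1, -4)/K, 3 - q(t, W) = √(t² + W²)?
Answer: -8908511/158 - √17/158 ≈ -56383.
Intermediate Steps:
q(t, W) = 3 - √(W² + t²) (q(t, W) = 3 - √(t² + W²) = 3 - √(W² + t²))
F(K) = (3 - √17)/K (F(K) = (3 - √((-4)² + (-1)²))/K = (3 - √(16 + 1))/K = (3 - √17)/K)
((-14280 - 13115) - 28988) + F(158) = ((-14280 - 13115) - 28988) + (3 - √17)/158 = (-27395 - 28988) + (3 - √17)/158 = -56383 + (3/158 - √17/158) = -8908511/158 - √17/158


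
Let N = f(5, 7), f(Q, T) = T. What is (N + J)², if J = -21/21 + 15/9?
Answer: 529/9 ≈ 58.778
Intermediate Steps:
N = 7
J = ⅔ (J = -21*1/21 + 15*(⅑) = -1 + 5/3 = ⅔ ≈ 0.66667)
(N + J)² = (7 + ⅔)² = (23/3)² = 529/9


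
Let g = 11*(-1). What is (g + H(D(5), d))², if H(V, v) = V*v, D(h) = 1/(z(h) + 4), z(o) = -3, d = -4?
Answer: 225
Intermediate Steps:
D(h) = 1 (D(h) = 1/(-3 + 4) = 1/1 = 1)
g = -11
(g + H(D(5), d))² = (-11 + 1*(-4))² = (-11 - 4)² = (-15)² = 225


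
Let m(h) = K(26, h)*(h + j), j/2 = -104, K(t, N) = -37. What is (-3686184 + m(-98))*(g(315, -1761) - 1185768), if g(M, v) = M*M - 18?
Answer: 3992961729582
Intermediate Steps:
j = -208 (j = 2*(-104) = -208)
m(h) = 7696 - 37*h (m(h) = -37*(h - 208) = -37*(-208 + h) = 7696 - 37*h)
g(M, v) = -18 + M**2 (g(M, v) = M**2 - 18 = -18 + M**2)
(-3686184 + m(-98))*(g(315, -1761) - 1185768) = (-3686184 + (7696 - 37*(-98)))*((-18 + 315**2) - 1185768) = (-3686184 + (7696 + 3626))*((-18 + 99225) - 1185768) = (-3686184 + 11322)*(99207 - 1185768) = -3674862*(-1086561) = 3992961729582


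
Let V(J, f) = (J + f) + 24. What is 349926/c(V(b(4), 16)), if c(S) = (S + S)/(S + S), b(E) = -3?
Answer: 349926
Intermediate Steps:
V(J, f) = 24 + J + f
c(S) = 1 (c(S) = (2*S)/((2*S)) = (2*S)*(1/(2*S)) = 1)
349926/c(V(b(4), 16)) = 349926/1 = 349926*1 = 349926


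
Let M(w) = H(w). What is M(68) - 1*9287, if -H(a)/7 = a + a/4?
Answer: -9882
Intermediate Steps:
H(a) = -35*a/4 (H(a) = -7*(a + a/4) = -35*a/4)
M(w) = -35*w/4
M(68) - 1*9287 = -35/4*68 - 1*9287 = -595 - 9287 = -9882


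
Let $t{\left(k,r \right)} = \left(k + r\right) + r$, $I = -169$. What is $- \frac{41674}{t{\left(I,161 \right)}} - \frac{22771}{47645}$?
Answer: $- \frac{1989041693}{7289685} \approx -272.86$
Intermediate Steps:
$t{\left(k,r \right)} = k + 2 r$
$- \frac{41674}{t{\left(I,161 \right)}} - \frac{22771}{47645} = - \frac{41674}{-169 + 2 \cdot 161} - \frac{22771}{47645} = - \frac{41674}{-169 + 322} - \frac{22771}{47645} = - \frac{41674}{153} - \frac{22771}{47645} = - \frac{1989041693}{7289685}$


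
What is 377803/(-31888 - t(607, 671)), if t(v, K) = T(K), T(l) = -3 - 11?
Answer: -377803/31874 ≈ -11.853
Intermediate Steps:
T(l) = -14
t(v, K) = -14
377803/(-31888 - t(607, 671)) = 377803/(-31888 - 1*(-14)) = 377803/(-31888 + 14) = 377803/(-31874) = 377803*(-1/31874) = -377803/31874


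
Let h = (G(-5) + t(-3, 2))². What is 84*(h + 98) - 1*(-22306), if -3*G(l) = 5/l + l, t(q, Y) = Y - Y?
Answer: 30874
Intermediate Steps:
t(q, Y) = 0
G(l) = -5/(3*l) - l/3 (G(l) = -(5/l + l)/3 = -(l + 5/l)/3 = -5/(3*l) - l/3)
h = 4 (h = ((⅓)*(-5 - 1*(-5)²)/(-5) + 0)² = ((⅓)*(-⅕)*(-5 - 1*25) + 0)² = ((⅓)*(-⅕)*(-5 - 25) + 0)² = ((⅓)*(-⅕)*(-30) + 0)² = (2 + 0)² = 2² = 4)
84*(h + 98) - 1*(-22306) = 84*(4 + 98) - 1*(-22306) = 84*102 + 22306 = 8568 + 22306 = 30874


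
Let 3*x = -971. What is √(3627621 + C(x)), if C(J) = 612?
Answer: 81*√553 ≈ 1904.8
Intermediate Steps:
x = -971/3 (x = (⅓)*(-971) = -971/3 ≈ -323.67)
√(3627621 + C(x)) = √(3627621 + 612) = √3628233 = 81*√553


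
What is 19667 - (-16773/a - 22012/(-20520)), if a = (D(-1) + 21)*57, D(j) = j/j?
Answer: 555251531/28215 ≈ 19679.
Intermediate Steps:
D(j) = 1
a = 1254 (a = (1 + 21)*57 = 22*57 = 1254)
19667 - (-16773/a - 22012/(-20520)) = 19667 - (-16773/1254 - 22012/(-20520)) = 19667 - (-16773*1/1254 - 22012*(-1/20520)) = 19667 - (-5591/418 + 5503/5130) = 19667 - 1*(-347126/28215) = 19667 + 347126/28215 = 555251531/28215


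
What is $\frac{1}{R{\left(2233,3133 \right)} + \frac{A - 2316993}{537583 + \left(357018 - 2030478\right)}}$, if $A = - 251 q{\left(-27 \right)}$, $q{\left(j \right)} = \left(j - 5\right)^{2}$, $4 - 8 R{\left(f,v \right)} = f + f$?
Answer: $- \frac{4543508}{2523845519} \approx -0.0018002$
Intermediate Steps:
$R{\left(f,v \right)} = \frac{1}{2} - \frac{f}{4}$ ($R{\left(f,v \right)} = \frac{1}{2} - \frac{f + f}{8} = \frac{1}{2} - \frac{2 f}{8} = \frac{1}{2} - \frac{f}{4}$)
$q{\left(j \right)} = \left(-5 + j\right)^{2}$
$A = -257024$ ($A = - 251 \left(-5 - 27\right)^{2} = - 251 \left(-32\right)^{2} = \left(-251\right) 1024 = -257024$)
$\frac{1}{R{\left(2233,3133 \right)} + \frac{A - 2316993}{537583 + \left(357018 - 2030478\right)}} = \frac{1}{\left(\frac{1}{2} - \frac{2233}{4}\right) + \frac{-257024 - 2316993}{537583 + \left(357018 - 2030478\right)}} = \frac{1}{\left(\frac{1}{2} - \frac{2233}{4}\right) - \frac{2574017}{537583 + \left(357018 - 2030478\right)}} = \frac{1}{- \frac{2231}{4} - \frac{2574017}{537583 - 1673460}} = \frac{1}{- \frac{2231}{4} - \frac{2574017}{-1135877}} = \frac{1}{- \frac{2231}{4} - - \frac{2574017}{1135877}} = \frac{1}{- \frac{2231}{4} + \frac{2574017}{1135877}} = \frac{1}{- \frac{2523845519}{4543508}} = - \frac{4543508}{2523845519}$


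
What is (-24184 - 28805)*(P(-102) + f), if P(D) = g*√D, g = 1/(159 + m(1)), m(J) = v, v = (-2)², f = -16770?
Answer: 888625530 - 52989*I*√102/163 ≈ 8.8863e+8 - 3283.2*I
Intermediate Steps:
v = 4
m(J) = 4
g = 1/163 (g = 1/(159 + 4) = 1/163 ≈ 0.0061350)
P(D) = √D/163
(-24184 - 28805)*(P(-102) + f) = (-24184 - 28805)*(√(-102)/163 - 16770) = -52989*((I*√102)/163 - 16770) = -52989*(I*√102/163 - 16770) = -52989*(-16770 + I*√102/163) = 888625530 - 52989*I*√102/163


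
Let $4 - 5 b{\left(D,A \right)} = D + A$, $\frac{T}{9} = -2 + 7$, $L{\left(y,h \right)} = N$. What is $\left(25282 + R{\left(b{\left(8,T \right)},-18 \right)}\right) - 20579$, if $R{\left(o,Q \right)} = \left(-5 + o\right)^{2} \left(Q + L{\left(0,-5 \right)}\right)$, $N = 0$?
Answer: $\frac{19007}{25} \approx 760.28$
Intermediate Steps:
$L{\left(y,h \right)} = 0$
$T = 45$ ($T = 9 \left(-2 + 7\right) = 9 \cdot 5 = 45$)
$b{\left(D,A \right)} = \frac{4}{5} - \frac{A}{5} - \frac{D}{5}$ ($b{\left(D,A \right)} = \frac{4}{5} - \frac{D + A}{5} = \frac{4}{5} - \frac{A + D}{5} = \frac{4}{5} - \left(\frac{A}{5} + \frac{D}{5}\right) = \frac{4}{5} - \frac{A}{5} - \frac{D}{5}$)
$R{\left(o,Q \right)} = Q \left(-5 + o\right)^{2}$ ($R{\left(o,Q \right)} = \left(-5 + o\right)^{2} \left(Q + 0\right) = \left(-5 + o\right)^{2} Q = Q \left(-5 + o\right)^{2}$)
$\left(25282 + R{\left(b{\left(8,T \right)},-18 \right)}\right) - 20579 = \left(25282 - 18 \left(-5 - \frac{49}{5}\right)^{2}\right) - 20579 = \left(25282 - 18 \left(- \frac{74}{5}\right)^{2}\right) - 20579 = \left(25282 - \frac{98568}{25}\right) - 20579 = \frac{533482}{25} - 20579 = \frac{19007}{25}$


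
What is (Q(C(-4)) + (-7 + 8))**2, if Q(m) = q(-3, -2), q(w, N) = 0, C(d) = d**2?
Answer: 1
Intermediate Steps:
Q(m) = 0
(Q(C(-4)) + (-7 + 8))**2 = (0 + (-7 + 8))**2 = (0 + 1)**2 = 1**2 = 1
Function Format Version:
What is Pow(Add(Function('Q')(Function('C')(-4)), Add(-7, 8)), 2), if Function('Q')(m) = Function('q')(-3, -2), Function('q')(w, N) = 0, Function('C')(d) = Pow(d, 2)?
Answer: 1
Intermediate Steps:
Function('Q')(m) = 0
Pow(Add(Function('Q')(Function('C')(-4)), Add(-7, 8)), 2) = Pow(Add(0, Add(-7, 8)), 2) = Pow(Add(0, 1), 2) = Pow(1, 2) = 1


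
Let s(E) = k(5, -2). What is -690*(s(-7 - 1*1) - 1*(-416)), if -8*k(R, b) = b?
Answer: -574425/2 ≈ -2.8721e+5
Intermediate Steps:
k(R, b) = -b/8
s(E) = ¼ (s(E) = -⅛*(-2) = ¼)
-690*(s(-7 - 1*1) - 1*(-416)) = -690*(¼ - 1*(-416)) = -690*(¼ + 416) = -690*1665/4 = -574425/2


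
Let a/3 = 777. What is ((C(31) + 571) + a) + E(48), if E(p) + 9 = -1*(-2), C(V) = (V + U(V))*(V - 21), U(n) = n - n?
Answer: 3205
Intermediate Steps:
U(n) = 0
C(V) = V*(-21 + V) (C(V) = (V + 0)*(V - 21) = V*(-21 + V))
a = 2331 (a = 3*777 = 2331)
E(p) = -7 (E(p) = -9 - 1*(-2) = -9 + 2 = -7)
((C(31) + 571) + a) + E(48) = ((31*(-21 + 31) + 571) + 2331) - 7 = ((31*10 + 571) + 2331) - 7 = ((310 + 571) + 2331) - 7 = (881 + 2331) - 7 = 3212 - 7 = 3205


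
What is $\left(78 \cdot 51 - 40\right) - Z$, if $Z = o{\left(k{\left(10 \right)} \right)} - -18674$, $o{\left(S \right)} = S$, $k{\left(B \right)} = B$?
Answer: $-14746$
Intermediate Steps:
$Z = 18684$ ($Z = 10 - -18674 = 10 + 18674 = 18684$)
$\left(78 \cdot 51 - 40\right) - Z = \left(78 \cdot 51 - 40\right) - 18684 = \left(3978 - 40\right) - 18684 = 3938 - 18684 = -14746$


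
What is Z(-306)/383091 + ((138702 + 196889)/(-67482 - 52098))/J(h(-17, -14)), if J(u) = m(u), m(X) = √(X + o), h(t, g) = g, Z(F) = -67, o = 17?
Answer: -67/383091 - 335591*√3/358740 ≈ -1.6205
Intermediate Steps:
m(X) = √(17 + X) (m(X) = √(X + 17) = √(17 + X))
J(u) = √(17 + u)
Z(-306)/383091 + ((138702 + 196889)/(-67482 - 52098))/J(h(-17, -14)) = -67/383091 + ((138702 + 196889)/(-67482 - 52098))/(√(17 - 14)) = -67*1/383091 + (335591/(-119580))/(√3) = -67/383091 + (335591*(-1/119580))*(√3/3) = -67/383091 - 335591*√3/358740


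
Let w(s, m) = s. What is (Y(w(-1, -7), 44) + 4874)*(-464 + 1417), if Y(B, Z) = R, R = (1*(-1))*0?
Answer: 4644922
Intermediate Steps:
R = 0 (R = -1*0 = 0)
Y(B, Z) = 0
(Y(w(-1, -7), 44) + 4874)*(-464 + 1417) = (0 + 4874)*(-464 + 1417) = 4874*953 = 4644922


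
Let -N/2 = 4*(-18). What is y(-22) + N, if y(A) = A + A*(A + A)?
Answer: 1090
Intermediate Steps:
y(A) = A + 2*A**2 (y(A) = A + A*(2*A) = A + 2*A**2)
N = 144 (N = -8*(-18) = -2*(-72) = 144)
y(-22) + N = -22*(1 + 2*(-22)) + 144 = -22*(1 - 44) + 144 = -22*(-43) + 144 = 946 + 144 = 1090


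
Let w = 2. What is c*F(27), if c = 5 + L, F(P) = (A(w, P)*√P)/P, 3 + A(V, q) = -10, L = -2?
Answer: -13*√3/3 ≈ -7.5056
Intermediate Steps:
A(V, q) = -13 (A(V, q) = -3 - 10 = -13)
F(P) = -13/√P (F(P) = (-13*√P)/P = -13/√P)
c = 3 (c = 5 - 2 = 3)
c*F(27) = 3*(-13*√3/9) = -13*√3/3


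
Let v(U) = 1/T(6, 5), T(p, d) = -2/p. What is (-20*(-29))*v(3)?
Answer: -1740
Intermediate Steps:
v(U) = -3 (v(U) = 1/(-2/6) = 1/(-2*1/6) = 1/(-1/3) = -3)
(-20*(-29))*v(3) = -20*(-29)*(-3) = 580*(-3) = -1740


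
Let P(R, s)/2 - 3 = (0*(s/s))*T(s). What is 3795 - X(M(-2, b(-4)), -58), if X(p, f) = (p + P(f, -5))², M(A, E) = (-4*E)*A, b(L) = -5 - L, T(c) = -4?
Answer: 3791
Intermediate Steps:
P(R, s) = 6 (P(R, s) = 6 + 2*((0*(s/s))*(-4)) = 6 + 2*((0*1)*(-4)) = 6 + 2*(0*(-4)) = 6 + 2*0 = 6 + 0 = 6)
M(A, E) = -4*A*E
X(p, f) = (6 + p)² (X(p, f) = (p + 6)² = (6 + p)²)
3795 - X(M(-2, b(-4)), -58) = 3795 - (6 - 4*(-2)*(-5 - 1*(-4)))² = 3795 - (6 - 4*(-2)*(-5 + 4))² = 3795 - (6 - 4*(-2)*(-1))² = 3795 - (6 - 8)² = 3795 - 1*(-2)² = 3795 - 1*4 = 3795 - 4 = 3791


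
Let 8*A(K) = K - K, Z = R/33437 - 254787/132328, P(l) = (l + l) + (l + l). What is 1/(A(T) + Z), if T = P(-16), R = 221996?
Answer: 31832024/150050171 ≈ 0.21214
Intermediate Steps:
P(l) = 4*l (P(l) = 2*l + 2*l = 4*l)
Z = 150050171/31832024 (Z = 221996/33437 - 254787/132328 = 221996*(1/33437) - 254787*1/132328 = 221996/33437 - 1833/952 = 150050171/31832024 ≈ 4.7138)
T = -64 (T = 4*(-16) = -64)
A(K) = 0 (A(K) = (K - K)/8 = (⅛)*0 = 0)
1/(A(T) + Z) = 1/(0 + 150050171/31832024) = 1/(150050171/31832024) = 31832024/150050171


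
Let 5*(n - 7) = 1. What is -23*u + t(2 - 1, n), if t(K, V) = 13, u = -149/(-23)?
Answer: -136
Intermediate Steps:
n = 36/5 (n = 7 + (⅕)*1 = 7 + ⅕ = 36/5 ≈ 7.2000)
u = 149/23 (u = -149*(-1/23) = 149/23 ≈ 6.4783)
-23*u + t(2 - 1, n) = -23*149/23 + 13 = -149 + 13 = -136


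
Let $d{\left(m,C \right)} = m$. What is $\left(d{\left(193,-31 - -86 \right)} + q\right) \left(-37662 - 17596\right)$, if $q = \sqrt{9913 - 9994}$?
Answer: $-10664794 - 497322 i \approx -1.0665 \cdot 10^{7} - 4.9732 \cdot 10^{5} i$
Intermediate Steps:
$q = 9 i$ ($q = \sqrt{-81} = 9 i \approx 9.0 i$)
$\left(d{\left(193,-31 - -86 \right)} + q\right) \left(-37662 - 17596\right) = \left(193 + 9 i\right) \left(-37662 - 17596\right) = \left(193 + 9 i\right) \left(-55258\right) = -10664794 - 497322 i$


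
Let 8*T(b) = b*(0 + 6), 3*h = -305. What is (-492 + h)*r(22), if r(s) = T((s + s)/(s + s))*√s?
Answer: -1781*√22/4 ≈ -2088.4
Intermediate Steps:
h = -305/3 (h = (⅓)*(-305) = -305/3 ≈ -101.67)
T(b) = 3*b/4 (T(b) = (b*(0 + 6))/8 = (b*6)/8 = (6*b)/8 = 3*b/4)
r(s) = 3*√s/4 (r(s) = (3*((s + s)/(s + s))/4)*√s = (3*((2*s)/((2*s)))/4)*√s = (3*((2*s)*(1/(2*s)))/4)*√s = ((¾)*1)*√s = 3*√s/4)
(-492 + h)*r(22) = (-492 - 305/3)*(3*√22/4) = -1781*√22/4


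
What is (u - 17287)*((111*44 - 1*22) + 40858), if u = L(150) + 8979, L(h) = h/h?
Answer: -379796040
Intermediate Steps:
L(h) = 1
u = 8980 (u = 1 + 8979 = 8980)
(u - 17287)*((111*44 - 1*22) + 40858) = (8980 - 17287)*((111*44 - 1*22) + 40858) = -8307*((4884 - 22) + 40858) = -8307*(4862 + 40858) = -8307*45720 = -379796040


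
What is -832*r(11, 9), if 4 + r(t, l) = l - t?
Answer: 4992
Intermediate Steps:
r(t, l) = -4 + l - t (r(t, l) = -4 + (l - t) = -4 + l - t)
-832*r(11, 9) = -832*(-4 + 9 - 1*11) = -832*(-4 + 9 - 11) = -832*(-6) = 4992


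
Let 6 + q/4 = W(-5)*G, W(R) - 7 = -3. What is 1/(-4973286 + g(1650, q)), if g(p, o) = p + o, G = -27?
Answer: -1/4972092 ≈ -2.0112e-7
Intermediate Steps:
W(R) = 4 (W(R) = 7 - 3 = 4)
q = -456 (q = -24 + 4*(4*(-27)) = -24 + 4*(-108) = -24 - 432 = -456)
g(p, o) = o + p
1/(-4973286 + g(1650, q)) = 1/(-4973286 + (-456 + 1650)) = 1/(-4973286 + 1194) = 1/(-4972092) = -1/4972092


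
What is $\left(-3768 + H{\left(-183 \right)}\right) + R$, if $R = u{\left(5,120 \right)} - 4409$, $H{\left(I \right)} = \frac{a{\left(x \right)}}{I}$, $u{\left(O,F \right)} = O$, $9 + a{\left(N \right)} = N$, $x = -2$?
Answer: $- \frac{1495465}{183} \approx -8171.9$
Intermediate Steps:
$a{\left(N \right)} = -9 + N$
$H{\left(I \right)} = - \frac{11}{I}$ ($H{\left(I \right)} = \frac{-9 - 2}{I} = - \frac{11}{I}$)
$R = -4404$ ($R = 5 - 4409 = -4404$)
$\left(-3768 + H{\left(-183 \right)}\right) + R = \left(-3768 - \frac{11}{-183}\right) - 4404 = \left(-3768 - - \frac{11}{183}\right) - 4404 = \left(-3768 + \frac{11}{183}\right) - 4404 = - \frac{689533}{183} - 4404 = - \frac{1495465}{183}$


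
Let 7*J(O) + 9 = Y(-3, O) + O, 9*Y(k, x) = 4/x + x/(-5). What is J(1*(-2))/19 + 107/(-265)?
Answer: -154738/317205 ≈ -0.48782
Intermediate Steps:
Y(k, x) = -x/45 + 4/(9*x) (Y(k, x) = (4/x + x/(-5))/9 = (4/x + x*(-⅕))/9 = (4/x - x/5)/9 = -x/45 + 4/(9*x))
J(O) = -9/7 + O/7 + (20 - O²)/(315*O) (J(O) = -9/7 + ((20 - O²)/(45*O) + O)/7 = -9/7 + (O + (20 - O²)/(45*O))/7 = -9/7 + (O/7 + (20 - O²)/(315*O)) = -9/7 + O/7 + (20 - O²)/(315*O))
J(1*(-2))/19 + 107/(-265) = ((20 - 405*(-2) + 44*(1*(-2))²)/(315*((1*(-2)))))/19 + 107/(-265) = ((1/315)*(20 - 405*(-2) + 44*(-2)²)/(-2))*(1/19) + 107*(-1/265) = ((1/315)*(-½)*(20 + 810 + 44*4))*(1/19) - 107/265 = ((1/315)*(-½)*(20 + 810 + 176))*(1/19) - 107/265 = ((1/315)*(-½)*1006)*(1/19) - 107/265 = -503/315*1/19 - 107/265 = -503/5985 - 107/265 = -154738/317205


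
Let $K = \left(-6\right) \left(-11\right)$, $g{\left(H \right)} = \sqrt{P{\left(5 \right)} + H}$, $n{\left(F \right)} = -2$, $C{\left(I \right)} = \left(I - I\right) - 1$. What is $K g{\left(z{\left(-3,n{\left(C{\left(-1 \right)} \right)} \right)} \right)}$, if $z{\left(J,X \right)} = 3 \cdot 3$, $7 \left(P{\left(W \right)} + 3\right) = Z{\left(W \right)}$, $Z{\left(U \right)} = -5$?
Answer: $\frac{66 \sqrt{259}}{7} \approx 151.74$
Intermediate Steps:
$C{\left(I \right)} = -1$ ($C{\left(I \right)} = 0 - 1 = -1$)
$P{\left(W \right)} = - \frac{26}{7}$ ($P{\left(W \right)} = -3 + \frac{1}{7} \left(-5\right) = -3 - \frac{5}{7} = - \frac{26}{7}$)
$z{\left(J,X \right)} = 9$
$g{\left(H \right)} = \sqrt{- \frac{26}{7} + H}$
$K = 66$
$K g{\left(z{\left(-3,n{\left(C{\left(-1 \right)} \right)} \right)} \right)} = 66 \frac{\sqrt{-182 + 49 \cdot 9}}{7} = 66 \frac{\sqrt{-182 + 441}}{7} = 66 \frac{\sqrt{259}}{7} = \frac{66 \sqrt{259}}{7}$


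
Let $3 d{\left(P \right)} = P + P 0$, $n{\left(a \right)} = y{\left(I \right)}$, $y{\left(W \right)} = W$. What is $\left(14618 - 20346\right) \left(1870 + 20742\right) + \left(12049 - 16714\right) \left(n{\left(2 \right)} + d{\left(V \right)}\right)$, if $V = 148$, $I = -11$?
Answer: $-129700361$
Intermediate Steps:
$n{\left(a \right)} = -11$
$d{\left(P \right)} = \frac{P}{3}$ ($d{\left(P \right)} = \frac{P + P 0}{3} = \frac{P + 0}{3} = \frac{P}{3}$)
$\left(14618 - 20346\right) \left(1870 + 20742\right) + \left(12049 - 16714\right) \left(n{\left(2 \right)} + d{\left(V \right)}\right) = \left(14618 - 20346\right) \left(1870 + 20742\right) + \left(12049 - 16714\right) \left(-11 + \frac{1}{3} \cdot 148\right) = \left(-5728\right) 22612 - 4665 \left(-11 + \frac{148}{3}\right) = -129521536 - 178825 = -129700361$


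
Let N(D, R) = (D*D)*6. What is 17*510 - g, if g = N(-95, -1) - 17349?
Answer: -28131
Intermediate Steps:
N(D, R) = 6*D**2 (N(D, R) = D**2*6 = 6*D**2)
g = 36801 (g = 6*(-95)**2 - 17349 = 6*9025 - 17349 = 54150 - 17349 = 36801)
17*510 - g = 17*510 - 1*36801 = 8670 - 36801 = -28131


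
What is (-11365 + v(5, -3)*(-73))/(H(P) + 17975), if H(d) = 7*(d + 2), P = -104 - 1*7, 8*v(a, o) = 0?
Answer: -11365/17212 ≈ -0.66030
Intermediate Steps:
v(a, o) = 0 (v(a, o) = (⅛)*0 = 0)
P = -111 (P = -104 - 7 = -111)
H(d) = 14 + 7*d (H(d) = 7*(2 + d) = 14 + 7*d)
(-11365 + v(5, -3)*(-73))/(H(P) + 17975) = (-11365 + 0*(-73))/((14 + 7*(-111)) + 17975) = (-11365 + 0)/((14 - 777) + 17975) = -11365/(-763 + 17975) = -11365/17212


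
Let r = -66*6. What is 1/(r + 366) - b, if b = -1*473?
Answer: 14189/30 ≈ 472.97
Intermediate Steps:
b = -473
r = -396
1/(r + 366) - b = 1/(-396 + 366) - 1*(-473) = 1/(-30) + 473 = -1/30 + 473 = 14189/30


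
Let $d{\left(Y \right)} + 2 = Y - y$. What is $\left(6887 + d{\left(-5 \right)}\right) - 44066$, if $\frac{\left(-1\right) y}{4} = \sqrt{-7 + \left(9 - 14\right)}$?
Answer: $-37186 + 8 i \sqrt{3} \approx -37186.0 + 13.856 i$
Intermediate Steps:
$y = - 8 i \sqrt{3}$ ($y = - 4 \sqrt{-7 + \left(9 - 14\right)} = - 4 \sqrt{-7 - 5} = - 4 \sqrt{-12} = - 4 \cdot 2 i \sqrt{3} = - 8 i \sqrt{3} \approx - 13.856 i$)
$d{\left(Y \right)} = -2 + Y + 8 i \sqrt{3}$ ($d{\left(Y \right)} = -2 + \left(Y - - 8 i \sqrt{3}\right) = -2 + \left(Y + 8 i \sqrt{3}\right) = -2 + Y + 8 i \sqrt{3}$)
$\left(6887 + d{\left(-5 \right)}\right) - 44066 = \left(6887 - \left(7 - 8 i \sqrt{3}\right)\right) - 44066 = \left(6880 + 8 i \sqrt{3}\right) - 44066 = -37186 + 8 i \sqrt{3}$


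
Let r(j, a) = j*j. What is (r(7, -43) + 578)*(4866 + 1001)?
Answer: 3678609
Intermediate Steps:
r(j, a) = j²
(r(7, -43) + 578)*(4866 + 1001) = (7² + 578)*(4866 + 1001) = (49 + 578)*5867 = 627*5867 = 3678609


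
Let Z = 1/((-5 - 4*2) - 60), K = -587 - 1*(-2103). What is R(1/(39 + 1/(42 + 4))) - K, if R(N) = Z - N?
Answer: -198654213/131035 ≈ -1516.0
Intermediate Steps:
K = 1516 (K = -587 + 2103 = 1516)
Z = -1/73 (Z = 1/((-5 - 8) - 60) = 1/(-13 - 60) = 1/(-73) = -1/73 ≈ -0.013699)
R(N) = -1/73 - N
R(1/(39 + 1/(42 + 4))) - K = (-1/73 - 1/(39 + 1/(42 + 4))) - 1*1516 = (-1/73 - 1/(39 + 1/46)) - 1516 = (-1/73 - 1/1795/46) - 1516 = (-1/73 - 1*46/1795) - 1516 = (-1/73 - 46/1795) - 1516 = -5153/131035 - 1516 = -198654213/131035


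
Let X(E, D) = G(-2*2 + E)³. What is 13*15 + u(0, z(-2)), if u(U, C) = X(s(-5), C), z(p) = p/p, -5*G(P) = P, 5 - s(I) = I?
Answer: 24159/125 ≈ 193.27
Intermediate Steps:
s(I) = 5 - I
G(P) = -P/5
z(p) = 1
X(E, D) = (⅘ - E/5)³ (X(E, D) = (-(-2*2 + E)/5)³ = (-(-4 + E)/5)³ = (⅘ - E/5)³)
u(U, C) = -216/125 (u(U, C) = (4 - (5 - 1*(-5)))³/125 = (4 - (5 + 5))³/125 = (4 - 1*10)³/125 = (4 - 10)³/125 = (1/125)*(-6)³ = (1/125)*(-216) = -216/125)
13*15 + u(0, z(-2)) = 13*15 - 216/125 = 195 - 216/125 = 24159/125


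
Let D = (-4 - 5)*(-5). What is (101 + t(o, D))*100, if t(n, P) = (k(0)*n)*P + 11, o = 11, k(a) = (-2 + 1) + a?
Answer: -38300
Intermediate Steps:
k(a) = -1 + a
D = 45 (D = -9*(-5) = 45)
t(n, P) = 11 - P*n (t(n, P) = ((-1 + 0)*n)*P + 11 = (-n)*P + 11 = -P*n + 11 = 11 - P*n)
(101 + t(o, D))*100 = (101 + (11 - 1*45*11))*100 = (101 + (11 - 495))*100 = (101 - 484)*100 = -383*100 = -38300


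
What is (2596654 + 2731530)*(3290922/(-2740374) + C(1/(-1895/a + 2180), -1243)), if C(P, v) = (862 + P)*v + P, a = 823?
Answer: -5705981906176429436024/999475295 ≈ -5.7090e+12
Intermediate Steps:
C(P, v) = P + v*(862 + P) (C(P, v) = v*(862 + P) + P = P + v*(862 + P))
(2596654 + 2731530)*(3290922/(-2740374) + C(1/(-1895/a + 2180), -1243)) = (2596654 + 2731530)*(3290922/(-2740374) + (1/(-1895/823 + 2180) + 862*(-1243) - 1243/(-1895/823 + 2180))) = 5328184*(3290922*(-1/2740374) + (1/(-1895*1/823 + 2180) - 1071466 - 1243/(-1895*1/823 + 2180))) = 5328184*(-182829/152243 + (1/(-1895/823 + 2180) - 1071466 - 1243/(-1895/823 + 2180))) = 5328184*(-182829/152243 + (1/(1792245/823) - 1071466 - 1243/(1792245/823))) = 5328184*(-182829/152243 + (823/1792245 - 1071466 + (823/1792245)*(-1243))) = 5328184*(-182829/152243 + (823/1792245 - 1071466 - 1022989/1792245)) = 5328184*(-182829/152243 - 640110201112/597415) = 5328184*(-1070905566732761/999475295) = -5705981906176429436024/999475295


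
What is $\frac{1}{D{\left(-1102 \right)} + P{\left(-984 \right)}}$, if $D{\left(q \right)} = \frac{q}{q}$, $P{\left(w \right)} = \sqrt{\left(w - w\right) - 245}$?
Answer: $\frac{1}{246} - \frac{7 i \sqrt{5}}{246} \approx 0.004065 - 0.063628 i$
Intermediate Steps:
$P{\left(w \right)} = 7 i \sqrt{5}$ ($P{\left(w \right)} = \sqrt{0 - 245} = \sqrt{-245} = 7 i \sqrt{5}$)
$D{\left(q \right)} = 1$
$\frac{1}{D{\left(-1102 \right)} + P{\left(-984 \right)}} = \frac{1}{1 + 7 i \sqrt{5}}$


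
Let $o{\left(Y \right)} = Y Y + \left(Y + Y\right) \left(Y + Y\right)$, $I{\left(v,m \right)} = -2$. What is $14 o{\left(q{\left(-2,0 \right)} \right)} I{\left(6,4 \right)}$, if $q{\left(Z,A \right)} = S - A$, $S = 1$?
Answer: $-140$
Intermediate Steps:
$q{\left(Z,A \right)} = 1 - A$
$o{\left(Y \right)} = 5 Y^{2}$ ($o{\left(Y \right)} = Y^{2} + 2 Y 2 Y = Y^{2} + 4 Y^{2} = 5 Y^{2}$)
$14 o{\left(q{\left(-2,0 \right)} \right)} I{\left(6,4 \right)} = 14 \cdot 5 \left(1 - 0\right)^{2} \left(-2\right) = 14 \cdot 5 \left(1 + 0\right)^{2} \left(-2\right) = 14 \cdot 5 \cdot 1^{2} \left(-2\right) = 14 \cdot 5 \cdot 1 \left(-2\right) = 14 \cdot 5 \left(-2\right) = 70 \left(-2\right) = -140$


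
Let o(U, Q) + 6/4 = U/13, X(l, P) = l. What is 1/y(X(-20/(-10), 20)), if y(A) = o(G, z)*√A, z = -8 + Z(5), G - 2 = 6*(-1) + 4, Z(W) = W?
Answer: -√2/3 ≈ -0.47140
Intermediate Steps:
G = 0 (G = 2 + (6*(-1) + 4) = 2 + (-6 + 4) = 2 - 2 = 0)
z = -3 (z = -8 + 5 = -3)
o(U, Q) = -3/2 + U/13
y(A) = -3*√A/2 (y(A) = (-3/2 + (1/13)*0)*√A = (-3/2 + 0)*√A = -3*√A/2)
1/y(X(-20/(-10), 20)) = 1/(-3*2*√5*√(-1/(-10))/2) = 1/(-3*√2/2) = -√2/3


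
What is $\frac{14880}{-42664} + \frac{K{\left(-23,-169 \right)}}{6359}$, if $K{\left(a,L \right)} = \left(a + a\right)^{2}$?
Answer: $- \frac{543112}{33912547} \approx -0.016015$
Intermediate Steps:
$K{\left(a,L \right)} = 4 a^{2}$ ($K{\left(a,L \right)} = \left(2 a\right)^{2} = 4 a^{2}$)
$\frac{14880}{-42664} + \frac{K{\left(-23,-169 \right)}}{6359} = \frac{14880}{-42664} + \frac{4 \left(-23\right)^{2}}{6359} = 14880 \left(- \frac{1}{42664}\right) + 4 \cdot 529 \cdot \frac{1}{6359} = - \frac{1860}{5333} + 2116 \cdot \frac{1}{6359} = - \frac{1860}{5333} + \frac{2116}{6359} = - \frac{543112}{33912547}$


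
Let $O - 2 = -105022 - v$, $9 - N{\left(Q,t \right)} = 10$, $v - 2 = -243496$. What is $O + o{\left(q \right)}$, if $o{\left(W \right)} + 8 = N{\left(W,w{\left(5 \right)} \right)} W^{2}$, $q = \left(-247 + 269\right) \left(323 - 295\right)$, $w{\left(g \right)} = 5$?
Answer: $-240990$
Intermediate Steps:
$v = -243494$ ($v = 2 - 243496 = -243494$)
$N{\left(Q,t \right)} = -1$ ($N{\left(Q,t \right)} = 9 - 10 = -1$)
$q = 616$ ($q = 22 \cdot 28 = 616$)
$o{\left(W \right)} = -8 - W^{2}$
$O = 138474$ ($O = 2 - -138472 = 2 + \left(-105022 + 243494\right) = 2 + 138472 = 138474$)
$O + o{\left(q \right)} = 138474 - 379464 = -240990$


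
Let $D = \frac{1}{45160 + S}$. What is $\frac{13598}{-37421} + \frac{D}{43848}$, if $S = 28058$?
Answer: $- \frac{43655873987251}{120138730833744} \approx -0.36338$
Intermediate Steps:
$D = \frac{1}{73218}$ ($D = \frac{1}{45160 + 28058} = \frac{1}{73218} \approx 1.3658 \cdot 10^{-5}$)
$\frac{13598}{-37421} + \frac{D}{43848} = \frac{13598}{-37421} + \frac{1}{73218 \cdot 43848} = 13598 \left(- \frac{1}{37421}\right) + \frac{1}{73218} \cdot \frac{1}{43848} = - \frac{13598}{37421} + \frac{1}{3210462864} = - \frac{43655873987251}{120138730833744}$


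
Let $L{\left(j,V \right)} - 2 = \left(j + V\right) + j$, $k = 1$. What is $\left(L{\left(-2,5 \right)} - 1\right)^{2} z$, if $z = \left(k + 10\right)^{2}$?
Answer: $484$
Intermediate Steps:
$L{\left(j,V \right)} = 2 + V + 2 j$ ($L{\left(j,V \right)} = 2 + \left(\left(j + V\right) + j\right) = 2 + \left(\left(V + j\right) + j\right) = 2 + \left(V + 2 j\right) = 2 + V + 2 j$)
$z = 121$ ($z = \left(1 + 10\right)^{2} = 11^{2} = 121$)
$\left(L{\left(-2,5 \right)} - 1\right)^{2} z = \left(\left(2 + 5 + 2 \left(-2\right)\right) - 1\right)^{2} \cdot 121 = \left(\left(2 + 5 - 4\right) - 1\right)^{2} \cdot 121 = \left(3 - 1\right)^{2} \cdot 121 = 2^{2} \cdot 121 = 4 \cdot 121 = 484$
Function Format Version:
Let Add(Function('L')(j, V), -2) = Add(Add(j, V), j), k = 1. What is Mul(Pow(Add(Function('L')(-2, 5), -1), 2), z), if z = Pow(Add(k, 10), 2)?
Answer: 484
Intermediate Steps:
Function('L')(j, V) = Add(2, V, Mul(2, j)) (Function('L')(j, V) = Add(2, Add(Add(j, V), j)) = Add(2, Add(Add(V, j), j)) = Add(2, Add(V, Mul(2, j))) = Add(2, V, Mul(2, j)))
z = 121 (z = Pow(Add(1, 10), 2) = Pow(11, 2) = 121)
Mul(Pow(Add(Function('L')(-2, 5), -1), 2), z) = Mul(Pow(Add(Add(2, 5, Mul(2, -2)), -1), 2), 121) = Mul(Pow(Add(Add(2, 5, -4), -1), 2), 121) = Mul(Pow(Add(3, -1), 2), 121) = Mul(Pow(2, 2), 121) = Mul(4, 121) = 484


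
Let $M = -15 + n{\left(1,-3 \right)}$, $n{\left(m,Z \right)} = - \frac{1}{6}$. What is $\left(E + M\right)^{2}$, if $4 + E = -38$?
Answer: $\frac{117649}{36} \approx 3268.0$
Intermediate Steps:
$E = -42$ ($E = -4 - 38 = -42$)
$n{\left(m,Z \right)} = - \frac{1}{6}$ ($n{\left(m,Z \right)} = \left(-1\right) \frac{1}{6} = - \frac{1}{6}$)
$M = - \frac{91}{6}$ ($M = -15 - \frac{1}{6} = - \frac{91}{6} \approx -15.167$)
$\left(E + M\right)^{2} = \left(-42 - \frac{91}{6}\right)^{2} = \left(- \frac{343}{6}\right)^{2} = \frac{117649}{36}$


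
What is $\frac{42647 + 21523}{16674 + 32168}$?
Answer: $\frac{32085}{24421} \approx 1.3138$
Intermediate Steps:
$\frac{42647 + 21523}{16674 + 32168} = \frac{64170}{48842} = 64170 \cdot \frac{1}{48842} = \frac{32085}{24421}$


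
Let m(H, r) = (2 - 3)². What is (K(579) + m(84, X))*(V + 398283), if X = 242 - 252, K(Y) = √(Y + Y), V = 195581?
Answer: 593864 + 593864*√1158 ≈ 2.0803e+7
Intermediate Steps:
K(Y) = √2*√Y (K(Y) = √(2*Y) = √2*√Y)
X = -10
m(H, r) = 1 (m(H, r) = (-1)² = 1)
(K(579) + m(84, X))*(V + 398283) = (√2*√579 + 1)*(195581 + 398283) = (√1158 + 1)*593864 = (1 + √1158)*593864 = 593864 + 593864*√1158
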